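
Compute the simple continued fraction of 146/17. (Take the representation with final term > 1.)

146 = 8×17 + 10
17 = 1×10 + 7
10 = 1×7 + 3
7 = 2×3 + 1
3 = 3×1 + 0  (stop)
So 146/17 = [8; 1, 1, 2, 3].

[8; 1, 1, 2, 3]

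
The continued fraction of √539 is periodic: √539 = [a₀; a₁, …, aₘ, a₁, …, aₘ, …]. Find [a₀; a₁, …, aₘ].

[23; 4, 1, 1, 1, 1, 1, 4, 46]

a₀ = ⌊√539⌋ = 23.
With m₀=0, d₀=1 and mₖ₊₁ = dₖaₖ − mₖ, dₖ₊₁ = (n − mₖ₊₁²)/dₖ, aₖ₊₁ = ⌊(a₀+mₖ₊₁)/dₖ₊₁⌋:
  k=1: m=23, d=10, a=4
  k=2: m=17, d=25, a=1
  k=3: m=8, d=19, a=1
  k=4: m=11, d=22, a=1
  k=5: m=11, d=19, a=1
  k=6: m=8, d=25, a=1
  k=7: m=17, d=10, a=4
  k=8: m=23, d=1, a=46
d=1 and a=2a₀=46 at k=8, so the next step gives (m, d) = (23, 10) again — its k=1 value — and the period has length 8.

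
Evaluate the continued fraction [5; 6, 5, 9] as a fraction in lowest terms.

1471/285

Using pₖ = aₖpₖ₋₁ + pₖ₋₂ and qₖ = aₖqₖ₋₁ + qₖ₋₂:
  k=0: a=5, p=5, q=1
  k=1: a=6, p=31, q=6
  k=2: a=5, p=160, q=31
  k=3: a=9, p=1471, q=285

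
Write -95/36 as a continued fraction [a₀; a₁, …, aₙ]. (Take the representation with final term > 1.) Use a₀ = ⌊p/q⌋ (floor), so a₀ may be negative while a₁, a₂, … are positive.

-95 = -3*36 + 13
36 = 2*13 + 10
13 = 1*10 + 3
10 = 3*3 + 1
3 = 3*1 + 0  (stop)
So -95/36 = [-3; 2, 1, 3, 3].

[-3; 2, 1, 3, 3]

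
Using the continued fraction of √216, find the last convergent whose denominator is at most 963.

13918/947

√216 = [14; 1, 2, 3, 2, 1, 28, …] (period length 6).
Convergents:
  p_0/q_0 = 14/1
  p_1/q_1 = 15/1
  p_2/q_2 = 44/3
  p_3/q_3 = 147/10
  p_4/q_4 = 338/23
  p_5/q_5 = 485/33
  p_6/q_6 = 13918/947
  p_7/q_7 = 14403/980
q_6 = 947 ≤ 963 < 980 = q_7, so the answer is 13918/947.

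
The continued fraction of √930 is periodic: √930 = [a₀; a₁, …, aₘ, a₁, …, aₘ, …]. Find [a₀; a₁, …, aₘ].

[30; 2, 60]

a₀ = ⌊√930⌋ = 30.
With m₀=0, d₀=1 and mₖ₊₁ = dₖaₖ − mₖ, dₖ₊₁ = (n − mₖ₊₁²)/dₖ, aₖ₊₁ = ⌊(a₀+mₖ₊₁)/dₖ₊₁⌋:
  k=1: m=30, d=30, a=2
  k=2: m=30, d=1, a=60
d=1 and a=2a₀=60 at k=2, so the next step gives (m, d) = (30, 30) again — its k=1 value — and the period has length 2.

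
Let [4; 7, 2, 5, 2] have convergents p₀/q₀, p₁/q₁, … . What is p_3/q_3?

339/82

Using pₖ = aₖpₖ₋₁ + pₖ₋₂, qₖ = aₖqₖ₋₁ + qₖ₋₂ (with p₋₁=1, p₋₂=0, q₋₁=0, q₋₂=1):
  k=0: a=4, p=4, q=1
  k=1: a=7, p=29, q=7
  k=2: a=2, p=62, q=15
  k=3: a=5, p=339, q=82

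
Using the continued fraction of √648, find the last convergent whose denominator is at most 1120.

√648 = [25; 2, 5, 6, 5, 2, 50, …] (period length 6).
Convergents:
  p_0/q_0 = 25/1
  p_1/q_1 = 51/2
  p_2/q_2 = 280/11
  p_3/q_3 = 1731/68
  p_4/q_4 = 8935/351
  p_5/q_5 = 19601/770
  p_6/q_6 = 988985/38851
q_5 = 770 ≤ 1120 < 38851 = q_6, so the answer is 19601/770.

19601/770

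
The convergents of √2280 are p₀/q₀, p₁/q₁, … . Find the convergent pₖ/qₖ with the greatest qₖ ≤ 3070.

√2280 = [47; 1, 2, 1, 94, …] (period length 4).
Convergents:
  p_0/q_0 = 47/1
  p_1/q_1 = 48/1
  p_2/q_2 = 143/3
  p_3/q_3 = 191/4
  p_4/q_4 = 18097/379
  p_5/q_5 = 18288/383
  p_6/q_6 = 54673/1145
  p_7/q_7 = 72961/1528
  p_8/q_8 = 6913007/144777
q_7 = 1528 ≤ 3070 < 144777 = q_8, so the answer is 72961/1528.

72961/1528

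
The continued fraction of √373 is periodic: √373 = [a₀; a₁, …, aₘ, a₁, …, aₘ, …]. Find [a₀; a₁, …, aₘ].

a₀ = ⌊√373⌋ = 19.

[19; 3, 5, 5, 3, 38]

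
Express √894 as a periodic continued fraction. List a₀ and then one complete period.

[29; 1, 8, 1, 58]

a₀ = ⌊√894⌋ = 29.
With m₀=0, d₀=1 and mₖ₊₁ = dₖaₖ − mₖ, dₖ₊₁ = (n − mₖ₊₁²)/dₖ, aₖ₊₁ = ⌊(a₀+mₖ₊₁)/dₖ₊₁⌋:
  k=1: m=29, d=53, a=1
  k=2: m=24, d=6, a=8
  k=3: m=24, d=53, a=1
  k=4: m=29, d=1, a=58
d=1 and a=2a₀=58 at k=4, so the next step gives (m, d) = (29, 53) again — its k=1 value — and the period has length 4.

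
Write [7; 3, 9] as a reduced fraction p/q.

205/28

Using pₖ = aₖpₖ₋₁ + pₖ₋₂ and qₖ = aₖqₖ₋₁ + qₖ₋₂:
  k=0: a=7, p=7, q=1
  k=1: a=3, p=22, q=3
  k=2: a=9, p=205, q=28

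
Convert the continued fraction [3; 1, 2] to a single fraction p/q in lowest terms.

Using pₖ = aₖpₖ₋₁ + pₖ₋₂ and qₖ = aₖqₖ₋₁ + qₖ₋₂:
  k=0: a=3, p=3, q=1
  k=1: a=1, p=4, q=1
  k=2: a=2, p=11, q=3

11/3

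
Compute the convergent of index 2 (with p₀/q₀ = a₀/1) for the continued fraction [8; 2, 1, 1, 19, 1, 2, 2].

Using pₖ = aₖpₖ₋₁ + pₖ₋₂, qₖ = aₖqₖ₋₁ + qₖ₋₂ (with p₋₁=1, p₋₂=0, q₋₁=0, q₋₂=1):
  k=0: a=8, p=8, q=1
  k=1: a=2, p=17, q=2
  k=2: a=1, p=25, q=3

25/3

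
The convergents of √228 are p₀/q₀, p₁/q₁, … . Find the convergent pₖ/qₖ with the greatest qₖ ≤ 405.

4545/301

√228 = [15; 10, 30, …] (period length 2).
Convergents:
  p_0/q_0 = 15/1
  p_1/q_1 = 151/10
  p_2/q_2 = 4545/301
  p_3/q_3 = 45601/3020
q_2 = 301 ≤ 405 < 3020 = q_3, so the answer is 4545/301.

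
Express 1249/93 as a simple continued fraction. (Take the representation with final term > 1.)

1249 = 13·93 + 40
93 = 2·40 + 13
40 = 3·13 + 1
13 = 13·1 + 0  (stop)
So 1249/93 = [13; 2, 3, 13].

[13; 2, 3, 13]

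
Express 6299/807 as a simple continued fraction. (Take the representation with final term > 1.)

[7; 1, 4, 7, 7, 3]

6299 = 7*807 + 650
807 = 1*650 + 157
650 = 4*157 + 22
157 = 7*22 + 3
22 = 7*3 + 1
3 = 3*1 + 0  (stop)
So 6299/807 = [7; 1, 4, 7, 7, 3].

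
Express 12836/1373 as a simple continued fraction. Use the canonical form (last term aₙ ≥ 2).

12836 = 9·1373 + 479
1373 = 2·479 + 415
479 = 1·415 + 64
415 = 6·64 + 31
64 = 2·31 + 2
31 = 15·2 + 1
2 = 2·1 + 0  (stop)
So 12836/1373 = [9; 2, 1, 6, 2, 15, 2].

[9; 2, 1, 6, 2, 15, 2]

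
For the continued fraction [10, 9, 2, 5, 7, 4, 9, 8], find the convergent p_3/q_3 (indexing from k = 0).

Using pₖ = aₖpₖ₋₁ + pₖ₋₂, qₖ = aₖqₖ₋₁ + qₖ₋₂ (with p₋₁=1, p₋₂=0, q₋₁=0, q₋₂=1):
  k=0: a=10, p=10, q=1
  k=1: a=9, p=91, q=9
  k=2: a=2, p=192, q=19
  k=3: a=5, p=1051, q=104

1051/104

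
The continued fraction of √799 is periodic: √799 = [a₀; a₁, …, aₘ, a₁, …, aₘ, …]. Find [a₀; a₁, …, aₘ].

a₀ = ⌊√799⌋ = 28.

[28; 3, 1, 3, 56]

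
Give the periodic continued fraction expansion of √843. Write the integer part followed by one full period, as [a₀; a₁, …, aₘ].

[29; 29, 58]

a₀ = ⌊√843⌋ = 29.
With m₀=0, d₀=1 and mₖ₊₁ = dₖaₖ − mₖ, dₖ₊₁ = (n − mₖ₊₁²)/dₖ, aₖ₊₁ = ⌊(a₀+mₖ₊₁)/dₖ₊₁⌋:
  k=1: m=29, d=2, a=29
  k=2: m=29, d=1, a=58
d=1 and a=2a₀=58 at k=2, so the next step gives (m, d) = (29, 2) again — its k=1 value — and the period has length 2.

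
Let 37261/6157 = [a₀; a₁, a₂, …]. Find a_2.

3

37261 = 6·6157 + 319   →  a_0 = 6
6157 = 19·319 + 96   →  a_1 = 19
319 = 3·96 + 31   →  a_2 = 3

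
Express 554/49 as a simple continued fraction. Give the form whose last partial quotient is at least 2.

[11; 3, 3, 1, 3]

554 = 11·49 + 15
49 = 3·15 + 4
15 = 3·4 + 3
4 = 1·3 + 1
3 = 3·1 + 0  (stop)
So 554/49 = [11; 3, 3, 1, 3].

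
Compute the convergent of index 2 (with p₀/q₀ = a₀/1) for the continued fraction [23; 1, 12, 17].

311/13

Using pₖ = aₖpₖ₋₁ + pₖ₋₂, qₖ = aₖqₖ₋₁ + qₖ₋₂ (with p₋₁=1, p₋₂=0, q₋₁=0, q₋₂=1):
  k=0: a=23, p=23, q=1
  k=1: a=1, p=24, q=1
  k=2: a=12, p=311, q=13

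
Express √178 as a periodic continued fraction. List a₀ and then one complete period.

[13; 2, 1, 12, 1, 2, 26]

a₀ = ⌊√178⌋ = 13.
With m₀=0, d₀=1 and mₖ₊₁ = dₖaₖ − mₖ, dₖ₊₁ = (n − mₖ₊₁²)/dₖ, aₖ₊₁ = ⌊(a₀+mₖ₊₁)/dₖ₊₁⌋:
  k=1: m=13, d=9, a=2
  k=2: m=5, d=17, a=1
  k=3: m=12, d=2, a=12
  k=4: m=12, d=17, a=1
  k=5: m=5, d=9, a=2
  k=6: m=13, d=1, a=26
d=1 and a=2a₀=26 at k=6, so the next step gives (m, d) = (13, 9) again — its k=1 value — and the period has length 6.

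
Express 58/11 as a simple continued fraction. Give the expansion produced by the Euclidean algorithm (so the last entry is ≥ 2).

58 = 5×11 + 3
11 = 3×3 + 2
3 = 1×2 + 1
2 = 2×1 + 0  (stop)
So 58/11 = [5; 3, 1, 2].

[5; 3, 1, 2]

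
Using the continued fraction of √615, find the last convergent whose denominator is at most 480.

6175/249

√615 = [24; 1, 3, 1, 48, …] (period length 4).
Convergents:
  p_0/q_0 = 24/1
  p_1/q_1 = 25/1
  p_2/q_2 = 99/4
  p_3/q_3 = 124/5
  p_4/q_4 = 6051/244
  p_5/q_5 = 6175/249
  p_6/q_6 = 24576/991
q_5 = 249 ≤ 480 < 991 = q_6, so the answer is 6175/249.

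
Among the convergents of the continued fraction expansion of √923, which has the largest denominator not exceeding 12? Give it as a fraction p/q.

243/8

√923 = [30; 2, 1, 1, 1, 2, 60, …] (period length 6).
Convergents:
  p_0/q_0 = 30/1
  p_1/q_1 = 61/2
  p_2/q_2 = 91/3
  p_3/q_3 = 152/5
  p_4/q_4 = 243/8
  p_5/q_5 = 638/21
q_4 = 8 ≤ 12 < 21 = q_5, so the answer is 243/8.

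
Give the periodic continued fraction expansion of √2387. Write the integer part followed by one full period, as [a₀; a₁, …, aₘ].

a₀ = ⌊√2387⌋ = 48.
With m₀=0, d₀=1 and mₖ₊₁ = dₖaₖ − mₖ, dₖ₊₁ = (n − mₖ₊₁²)/dₖ, aₖ₊₁ = ⌊(a₀+mₖ₊₁)/dₖ₊₁⌋:
  k=1: m=48, d=83, a=1
  k=2: m=35, d=14, a=5
  k=3: m=35, d=83, a=1
  k=4: m=48, d=1, a=96
d=1 and a=2a₀=96 at k=4, so the next step gives (m, d) = (48, 83) again — its k=1 value — and the period has length 4.

[48; 1, 5, 1, 96]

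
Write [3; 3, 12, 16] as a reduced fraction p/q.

Fold from the inside: start with 16/1.
  12 + 1/16 = 193/16
  3 + 16/193 = 595/193
  3 + 193/595 = 1978/595

1978/595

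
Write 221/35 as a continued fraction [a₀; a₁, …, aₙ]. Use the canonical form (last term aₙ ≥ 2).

221 = 6·35 + 11
35 = 3·11 + 2
11 = 5·2 + 1
2 = 2·1 + 0  (stop)
So 221/35 = [6; 3, 5, 2].

[6; 3, 5, 2]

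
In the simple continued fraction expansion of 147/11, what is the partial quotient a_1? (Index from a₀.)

2

147 = 13·11 + 4   →  a_0 = 13
11 = 2·4 + 3   →  a_1 = 2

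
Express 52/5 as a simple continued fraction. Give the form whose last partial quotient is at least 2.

52 = 10*5 + 2
5 = 2*2 + 1
2 = 2*1 + 0  (stop)
So 52/5 = [10; 2, 2].

[10; 2, 2]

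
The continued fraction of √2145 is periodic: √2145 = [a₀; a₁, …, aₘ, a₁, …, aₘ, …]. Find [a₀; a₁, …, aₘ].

[46; 3, 5, 2, 5, 3, 92]

a₀ = ⌊√2145⌋ = 46.
With m₀=0, d₀=1 and mₖ₊₁ = dₖaₖ − mₖ, dₖ₊₁ = (n − mₖ₊₁²)/dₖ, aₖ₊₁ = ⌊(a₀+mₖ₊₁)/dₖ₊₁⌋:
  k=1: m=46, d=29, a=3
  k=2: m=41, d=16, a=5
  k=3: m=39, d=39, a=2
  k=4: m=39, d=16, a=5
  k=5: m=41, d=29, a=3
  k=6: m=46, d=1, a=92
d=1 and a=2a₀=92 at k=6, so the next step gives (m, d) = (46, 29) again — its k=1 value — and the period has length 6.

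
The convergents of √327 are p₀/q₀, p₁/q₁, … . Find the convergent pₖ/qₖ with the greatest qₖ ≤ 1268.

√327 = [18; 12, 36, …] (period length 2).
Convergents:
  p_0/q_0 = 18/1
  p_1/q_1 = 217/12
  p_2/q_2 = 7830/433
  p_3/q_3 = 94177/5208
q_2 = 433 ≤ 1268 < 5208 = q_3, so the answer is 7830/433.

7830/433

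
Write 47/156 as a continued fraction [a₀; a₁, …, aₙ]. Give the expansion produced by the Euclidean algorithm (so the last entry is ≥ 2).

[0; 3, 3, 7, 2]

47 = 0*156 + 47
156 = 3*47 + 15
47 = 3*15 + 2
15 = 7*2 + 1
2 = 2*1 + 0  (stop)
So 47/156 = [0; 3, 3, 7, 2].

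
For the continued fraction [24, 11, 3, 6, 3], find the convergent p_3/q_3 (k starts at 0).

5179/215

Using pₖ = aₖpₖ₋₁ + pₖ₋₂, qₖ = aₖqₖ₋₁ + qₖ₋₂ (with p₋₁=1, p₋₂=0, q₋₁=0, q₋₂=1):
  k=0: a=24, p=24, q=1
  k=1: a=11, p=265, q=11
  k=2: a=3, p=819, q=34
  k=3: a=6, p=5179, q=215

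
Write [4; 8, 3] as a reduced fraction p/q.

103/25

Fold from the inside: start with 3/1.
  8 + 1/3 = 25/3
  4 + 3/25 = 103/25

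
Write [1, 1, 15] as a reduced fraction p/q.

31/16

Using pₖ = aₖpₖ₋₁ + pₖ₋₂ and qₖ = aₖqₖ₋₁ + qₖ₋₂:
  k=0: a=1, p=1, q=1
  k=1: a=1, p=2, q=1
  k=2: a=15, p=31, q=16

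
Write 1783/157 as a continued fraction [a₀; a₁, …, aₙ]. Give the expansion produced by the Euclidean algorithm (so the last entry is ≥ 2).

1783 = 11×157 + 56
157 = 2×56 + 45
56 = 1×45 + 11
45 = 4×11 + 1
11 = 11×1 + 0  (stop)
So 1783/157 = [11; 2, 1, 4, 11].

[11; 2, 1, 4, 11]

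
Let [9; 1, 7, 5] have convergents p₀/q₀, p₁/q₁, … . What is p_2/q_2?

79/8

Using pₖ = aₖpₖ₋₁ + pₖ₋₂, qₖ = aₖqₖ₋₁ + qₖ₋₂ (with p₋₁=1, p₋₂=0, q₋₁=0, q₋₂=1):
  k=0: a=9, p=9, q=1
  k=1: a=1, p=10, q=1
  k=2: a=7, p=79, q=8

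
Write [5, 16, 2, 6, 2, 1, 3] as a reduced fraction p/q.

12581/2486

Fold from the inside: start with 3/1.
  1 + 1/3 = 4/3
  2 + 3/4 = 11/4
  6 + 4/11 = 70/11
  2 + 11/70 = 151/70
  16 + 70/151 = 2486/151
  5 + 151/2486 = 12581/2486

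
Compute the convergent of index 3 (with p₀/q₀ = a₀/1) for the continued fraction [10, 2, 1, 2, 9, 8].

Using pₖ = aₖpₖ₋₁ + pₖ₋₂, qₖ = aₖqₖ₋₁ + qₖ₋₂ (with p₋₁=1, p₋₂=0, q₋₁=0, q₋₂=1):
  k=0: a=10, p=10, q=1
  k=1: a=2, p=21, q=2
  k=2: a=1, p=31, q=3
  k=3: a=2, p=83, q=8

83/8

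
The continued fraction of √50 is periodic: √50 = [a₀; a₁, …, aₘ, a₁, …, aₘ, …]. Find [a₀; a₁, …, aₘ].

a₀ = ⌊√50⌋ = 7.
With m₀=0, d₀=1 and mₖ₊₁ = dₖaₖ − mₖ, dₖ₊₁ = (n − mₖ₊₁²)/dₖ, aₖ₊₁ = ⌊(a₀+mₖ₊₁)/dₖ₊₁⌋:
  k=1: m=7, d=1, a=14
d=1 and a=2a₀=14 at k=1, so the next step gives (m, d) = (7, 1) again — its k=1 value — and the period has length 1.

[7; 14]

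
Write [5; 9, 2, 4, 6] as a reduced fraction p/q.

Fold from the inside: start with 6/1.
  4 + 1/6 = 25/6
  2 + 6/25 = 56/25
  9 + 25/56 = 529/56
  5 + 56/529 = 2701/529

2701/529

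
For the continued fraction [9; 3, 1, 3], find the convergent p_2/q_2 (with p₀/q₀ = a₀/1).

37/4

Using pₖ = aₖpₖ₋₁ + pₖ₋₂, qₖ = aₖqₖ₋₁ + qₖ₋₂ (with p₋₁=1, p₋₂=0, q₋₁=0, q₋₂=1):
  k=0: a=9, p=9, q=1
  k=1: a=3, p=28, q=3
  k=2: a=1, p=37, q=4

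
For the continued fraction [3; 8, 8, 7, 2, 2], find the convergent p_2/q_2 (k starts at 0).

Using pₖ = aₖpₖ₋₁ + pₖ₋₂, qₖ = aₖqₖ₋₁ + qₖ₋₂ (with p₋₁=1, p₋₂=0, q₋₁=0, q₋₂=1):
  k=0: a=3, p=3, q=1
  k=1: a=8, p=25, q=8
  k=2: a=8, p=203, q=65

203/65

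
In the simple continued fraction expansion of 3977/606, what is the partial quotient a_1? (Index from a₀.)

1

3977 = 6·606 + 341   →  a_0 = 6
606 = 1·341 + 265   →  a_1 = 1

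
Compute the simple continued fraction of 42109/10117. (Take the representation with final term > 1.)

42109 = 4*10117 + 1641
10117 = 6*1641 + 271
1641 = 6*271 + 15
271 = 18*15 + 1
15 = 15*1 + 0  (stop)
So 42109/10117 = [4; 6, 6, 18, 15].

[4; 6, 6, 18, 15]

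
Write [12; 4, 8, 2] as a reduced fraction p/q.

Fold from the inside: start with 2/1.
  8 + 1/2 = 17/2
  4 + 2/17 = 70/17
  12 + 17/70 = 857/70

857/70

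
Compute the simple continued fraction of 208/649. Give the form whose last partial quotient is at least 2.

[0; 3, 8, 3, 8]

208 = 0*649 + 208
649 = 3*208 + 25
208 = 8*25 + 8
25 = 3*8 + 1
8 = 8*1 + 0  (stop)
So 208/649 = [0; 3, 8, 3, 8].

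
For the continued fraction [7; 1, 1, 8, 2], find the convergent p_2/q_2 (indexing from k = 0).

Using pₖ = aₖpₖ₋₁ + pₖ₋₂, qₖ = aₖqₖ₋₁ + qₖ₋₂ (with p₋₁=1, p₋₂=0, q₋₁=0, q₋₂=1):
  k=0: a=7, p=7, q=1
  k=1: a=1, p=8, q=1
  k=2: a=1, p=15, q=2

15/2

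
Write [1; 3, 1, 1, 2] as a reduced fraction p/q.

23/18

Fold from the inside: start with 2/1.
  1 + 1/2 = 3/2
  1 + 2/3 = 5/3
  3 + 3/5 = 18/5
  1 + 5/18 = 23/18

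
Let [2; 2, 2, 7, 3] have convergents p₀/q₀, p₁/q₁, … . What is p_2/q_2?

Using pₖ = aₖpₖ₋₁ + pₖ₋₂, qₖ = aₖqₖ₋₁ + qₖ₋₂ (with p₋₁=1, p₋₂=0, q₋₁=0, q₋₂=1):
  k=0: a=2, p=2, q=1
  k=1: a=2, p=5, q=2
  k=2: a=2, p=12, q=5

12/5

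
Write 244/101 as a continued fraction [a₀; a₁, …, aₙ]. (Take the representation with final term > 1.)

[2; 2, 2, 2, 8]

244 = 2*101 + 42
101 = 2*42 + 17
42 = 2*17 + 8
17 = 2*8 + 1
8 = 8*1 + 0  (stop)
So 244/101 = [2; 2, 2, 2, 8].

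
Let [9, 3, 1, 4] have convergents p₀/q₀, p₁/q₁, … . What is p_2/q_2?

Using pₖ = aₖpₖ₋₁ + pₖ₋₂, qₖ = aₖqₖ₋₁ + qₖ₋₂ (with p₋₁=1, p₋₂=0, q₋₁=0, q₋₂=1):
  k=0: a=9, p=9, q=1
  k=1: a=3, p=28, q=3
  k=2: a=1, p=37, q=4

37/4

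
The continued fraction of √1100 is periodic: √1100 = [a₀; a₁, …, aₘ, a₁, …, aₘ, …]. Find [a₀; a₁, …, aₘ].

[33; 6, 66]

a₀ = ⌊√1100⌋ = 33.
With m₀=0, d₀=1 and mₖ₊₁ = dₖaₖ − mₖ, dₖ₊₁ = (n − mₖ₊₁²)/dₖ, aₖ₊₁ = ⌊(a₀+mₖ₊₁)/dₖ₊₁⌋:
  k=1: m=33, d=11, a=6
  k=2: m=33, d=1, a=66
d=1 and a=2a₀=66 at k=2, so the next step gives (m, d) = (33, 11) again — its k=1 value — and the period has length 2.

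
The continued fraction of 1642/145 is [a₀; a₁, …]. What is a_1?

3

1642 = 11·145 + 47   →  a_0 = 11
145 = 3·47 + 4   →  a_1 = 3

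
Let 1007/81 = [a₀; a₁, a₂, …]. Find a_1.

2

1007 = 12·81 + 35   →  a_0 = 12
81 = 2·35 + 11   →  a_1 = 2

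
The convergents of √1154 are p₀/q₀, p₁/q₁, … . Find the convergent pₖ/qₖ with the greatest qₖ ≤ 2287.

77351/2277

√1154 = [33; 1, 32, 1, 66, …] (period length 4).
Convergents:
  p_0/q_0 = 33/1
  p_1/q_1 = 34/1
  p_2/q_2 = 1121/33
  p_3/q_3 = 1155/34
  p_4/q_4 = 77351/2277
  p_5/q_5 = 78506/2311
q_4 = 2277 ≤ 2287 < 2311 = q_5, so the answer is 77351/2277.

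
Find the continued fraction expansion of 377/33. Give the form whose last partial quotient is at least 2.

377 = 11*33 + 14
33 = 2*14 + 5
14 = 2*5 + 4
5 = 1*4 + 1
4 = 4*1 + 0  (stop)
So 377/33 = [11; 2, 2, 1, 4].

[11; 2, 2, 1, 4]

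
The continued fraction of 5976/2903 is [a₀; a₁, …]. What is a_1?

5976 = 2·2903 + 170   →  a_0 = 2
2903 = 17·170 + 13   →  a_1 = 17

17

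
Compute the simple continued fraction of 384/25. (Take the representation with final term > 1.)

384 = 15×25 + 9
25 = 2×9 + 7
9 = 1×7 + 2
7 = 3×2 + 1
2 = 2×1 + 0  (stop)
So 384/25 = [15; 2, 1, 3, 2].

[15; 2, 1, 3, 2]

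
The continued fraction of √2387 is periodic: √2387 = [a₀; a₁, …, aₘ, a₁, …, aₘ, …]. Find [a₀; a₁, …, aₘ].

[48; 1, 5, 1, 96]

a₀ = ⌊√2387⌋ = 48.
With m₀=0, d₀=1 and mₖ₊₁ = dₖaₖ − mₖ, dₖ₊₁ = (n − mₖ₊₁²)/dₖ, aₖ₊₁ = ⌊(a₀+mₖ₊₁)/dₖ₊₁⌋:
  k=1: m=48, d=83, a=1
  k=2: m=35, d=14, a=5
  k=3: m=35, d=83, a=1
  k=4: m=48, d=1, a=96
d=1 and a=2a₀=96 at k=4, so the next step gives (m, d) = (48, 83) again — its k=1 value — and the period has length 4.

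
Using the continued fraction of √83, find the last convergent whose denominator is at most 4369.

√83 = [9; 9, 18, …] (period length 2).
Convergents:
  p_0/q_0 = 9/1
  p_1/q_1 = 82/9
  p_2/q_2 = 1485/163
  p_3/q_3 = 13447/1476
  p_4/q_4 = 243531/26731
q_3 = 1476 ≤ 4369 < 26731 = q_4, so the answer is 13447/1476.

13447/1476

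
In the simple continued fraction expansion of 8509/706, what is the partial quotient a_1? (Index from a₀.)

8509 = 12·706 + 37   →  a_0 = 12
706 = 19·37 + 3   →  a_1 = 19

19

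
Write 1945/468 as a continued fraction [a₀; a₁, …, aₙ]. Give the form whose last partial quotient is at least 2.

[4; 6, 2, 2, 3, 4]

1945 = 4×468 + 73
468 = 6×73 + 30
73 = 2×30 + 13
30 = 2×13 + 4
13 = 3×4 + 1
4 = 4×1 + 0  (stop)
So 1945/468 = [4; 6, 2, 2, 3, 4].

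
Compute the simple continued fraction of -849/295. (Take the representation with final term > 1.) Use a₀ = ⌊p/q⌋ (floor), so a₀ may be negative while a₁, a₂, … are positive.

[-3; 8, 5, 7]

-849 = -3·295 + 36
295 = 8·36 + 7
36 = 5·7 + 1
7 = 7·1 + 0  (stop)
So -849/295 = [-3; 8, 5, 7].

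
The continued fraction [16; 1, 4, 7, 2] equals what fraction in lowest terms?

Fold from the inside: start with 2/1.
  7 + 1/2 = 15/2
  4 + 2/15 = 62/15
  1 + 15/62 = 77/62
  16 + 62/77 = 1294/77

1294/77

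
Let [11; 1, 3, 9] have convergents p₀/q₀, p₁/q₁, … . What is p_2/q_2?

47/4

Using pₖ = aₖpₖ₋₁ + pₖ₋₂, qₖ = aₖqₖ₋₁ + qₖ₋₂ (with p₋₁=1, p₋₂=0, q₋₁=0, q₋₂=1):
  k=0: a=11, p=11, q=1
  k=1: a=1, p=12, q=1
  k=2: a=3, p=47, q=4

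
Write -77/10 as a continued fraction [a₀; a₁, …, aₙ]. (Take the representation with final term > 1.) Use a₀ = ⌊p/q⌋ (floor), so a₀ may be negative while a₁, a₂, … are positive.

[-8; 3, 3]

-77 = -8*10 + 3
10 = 3*3 + 1
3 = 3*1 + 0  (stop)
So -77/10 = [-8; 3, 3].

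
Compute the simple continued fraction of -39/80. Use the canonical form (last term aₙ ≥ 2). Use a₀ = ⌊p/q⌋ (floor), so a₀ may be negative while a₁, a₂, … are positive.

-39 = -1·80 + 41
80 = 1·41 + 39
41 = 1·39 + 2
39 = 19·2 + 1
2 = 2·1 + 0  (stop)
So -39/80 = [-1; 1, 1, 19, 2].

[-1; 1, 1, 19, 2]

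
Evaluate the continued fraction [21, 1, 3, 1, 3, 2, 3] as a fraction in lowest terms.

Using pₖ = aₖpₖ₋₁ + pₖ₋₂ and qₖ = aₖqₖ₋₁ + qₖ₋₂:
  k=0: a=21, p=21, q=1
  k=1: a=1, p=22, q=1
  k=2: a=3, p=87, q=4
  k=3: a=1, p=109, q=5
  k=4: a=3, p=414, q=19
  k=5: a=2, p=937, q=43
  k=6: a=3, p=3225, q=148

3225/148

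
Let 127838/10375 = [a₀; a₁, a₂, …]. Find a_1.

127838 = 12·10375 + 3338   →  a_0 = 12
10375 = 3·3338 + 361   →  a_1 = 3

3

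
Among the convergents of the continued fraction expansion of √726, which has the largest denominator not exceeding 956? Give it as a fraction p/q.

√726 = [26; 1, 16, 1, 52, …] (period length 4).
Convergents:
  p_0/q_0 = 26/1
  p_1/q_1 = 27/1
  p_2/q_2 = 458/17
  p_3/q_3 = 485/18
  p_4/q_4 = 25678/953
  p_5/q_5 = 26163/971
q_4 = 953 ≤ 956 < 971 = q_5, so the answer is 25678/953.

25678/953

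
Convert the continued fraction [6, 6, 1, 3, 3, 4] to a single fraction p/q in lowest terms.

2330/379

Fold from the inside: start with 4/1.
  3 + 1/4 = 13/4
  3 + 4/13 = 43/13
  1 + 13/43 = 56/43
  6 + 43/56 = 379/56
  6 + 56/379 = 2330/379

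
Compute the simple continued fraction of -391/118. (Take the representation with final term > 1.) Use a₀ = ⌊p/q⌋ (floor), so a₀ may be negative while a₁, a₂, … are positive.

[-4; 1, 2, 5, 3, 2]

-391 = -4·118 + 81
118 = 1·81 + 37
81 = 2·37 + 7
37 = 5·7 + 2
7 = 3·2 + 1
2 = 2·1 + 0  (stop)
So -391/118 = [-4; 1, 2, 5, 3, 2].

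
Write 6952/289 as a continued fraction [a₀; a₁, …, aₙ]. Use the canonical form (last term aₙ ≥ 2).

[24; 18, 16]

6952 = 24×289 + 16
289 = 18×16 + 1
16 = 16×1 + 0  (stop)
So 6952/289 = [24; 18, 16].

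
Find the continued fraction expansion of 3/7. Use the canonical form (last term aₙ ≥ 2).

[0; 2, 3]

3 = 0·7 + 3
7 = 2·3 + 1
3 = 3·1 + 0  (stop)
So 3/7 = [0; 2, 3].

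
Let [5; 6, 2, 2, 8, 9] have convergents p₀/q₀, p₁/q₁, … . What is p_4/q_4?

1387/269

Using pₖ = aₖpₖ₋₁ + pₖ₋₂, qₖ = aₖqₖ₋₁ + qₖ₋₂ (with p₋₁=1, p₋₂=0, q₋₁=0, q₋₂=1):
  k=0: a=5, p=5, q=1
  k=1: a=6, p=31, q=6
  k=2: a=2, p=67, q=13
  k=3: a=2, p=165, q=32
  k=4: a=8, p=1387, q=269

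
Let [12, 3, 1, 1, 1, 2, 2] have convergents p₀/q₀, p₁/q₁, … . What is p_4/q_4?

135/11

Using pₖ = aₖpₖ₋₁ + pₖ₋₂, qₖ = aₖqₖ₋₁ + qₖ₋₂ (with p₋₁=1, p₋₂=0, q₋₁=0, q₋₂=1):
  k=0: a=12, p=12, q=1
  k=1: a=3, p=37, q=3
  k=2: a=1, p=49, q=4
  k=3: a=1, p=86, q=7
  k=4: a=1, p=135, q=11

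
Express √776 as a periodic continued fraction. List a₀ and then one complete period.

[27; 1, 5, 1, 54]

a₀ = ⌊√776⌋ = 27.
With m₀=0, d₀=1 and mₖ₊₁ = dₖaₖ − mₖ, dₖ₊₁ = (n − mₖ₊₁²)/dₖ, aₖ₊₁ = ⌊(a₀+mₖ₊₁)/dₖ₊₁⌋:
  k=1: m=27, d=47, a=1
  k=2: m=20, d=8, a=5
  k=3: m=20, d=47, a=1
  k=4: m=27, d=1, a=54
d=1 and a=2a₀=54 at k=4, so the next step gives (m, d) = (27, 47) again — its k=1 value — and the period has length 4.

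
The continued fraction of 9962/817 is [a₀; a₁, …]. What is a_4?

9962 = 12·817 + 158   →  a_0 = 12
817 = 5·158 + 27   →  a_1 = 5
158 = 5·27 + 23   →  a_2 = 5
27 = 1·23 + 4   →  a_3 = 1
23 = 5·4 + 3   →  a_4 = 5

5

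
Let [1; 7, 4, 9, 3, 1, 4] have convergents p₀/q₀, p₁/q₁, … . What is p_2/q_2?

33/29

Using pₖ = aₖpₖ₋₁ + pₖ₋₂, qₖ = aₖqₖ₋₁ + qₖ₋₂ (with p₋₁=1, p₋₂=0, q₋₁=0, q₋₂=1):
  k=0: a=1, p=1, q=1
  k=1: a=7, p=8, q=7
  k=2: a=4, p=33, q=29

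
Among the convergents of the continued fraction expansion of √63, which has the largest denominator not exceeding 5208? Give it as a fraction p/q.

√63 = [7; 1, 14, …] (period length 2).
Convergents:
  p_0/q_0 = 7/1
  p_1/q_1 = 8/1
  p_2/q_2 = 119/15
  p_3/q_3 = 127/16
  p_4/q_4 = 1897/239
  p_5/q_5 = 2024/255
  p_6/q_6 = 30233/3809
  p_7/q_7 = 32257/4064
  p_8/q_8 = 481831/60705
q_7 = 4064 ≤ 5208 < 60705 = q_8, so the answer is 32257/4064.

32257/4064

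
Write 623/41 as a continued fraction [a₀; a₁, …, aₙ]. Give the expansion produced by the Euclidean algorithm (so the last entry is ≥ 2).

[15; 5, 8]

623 = 15·41 + 8
41 = 5·8 + 1
8 = 8·1 + 0  (stop)
So 623/41 = [15; 5, 8].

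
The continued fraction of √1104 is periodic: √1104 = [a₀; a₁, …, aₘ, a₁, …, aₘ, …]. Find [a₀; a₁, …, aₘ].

a₀ = ⌊√1104⌋ = 33.
With m₀=0, d₀=1 and mₖ₊₁ = dₖaₖ − mₖ, dₖ₊₁ = (n − mₖ₊₁²)/dₖ, aₖ₊₁ = ⌊(a₀+mₖ₊₁)/dₖ₊₁⌋:
  k=1: m=33, d=15, a=4
  k=2: m=27, d=25, a=2
  k=3: m=23, d=23, a=2
  k=4: m=23, d=25, a=2
  k=5: m=27, d=15, a=4
  k=6: m=33, d=1, a=66
d=1 and a=2a₀=66 at k=6, so the next step gives (m, d) = (33, 15) again — its k=1 value — and the period has length 6.

[33; 4, 2, 2, 2, 4, 66]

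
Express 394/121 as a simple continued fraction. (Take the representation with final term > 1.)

[3; 3, 1, 9, 3]

394 = 3·121 + 31
121 = 3·31 + 28
31 = 1·28 + 3
28 = 9·3 + 1
3 = 3·1 + 0  (stop)
So 394/121 = [3; 3, 1, 9, 3].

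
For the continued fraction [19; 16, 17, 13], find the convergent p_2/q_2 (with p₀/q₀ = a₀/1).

Using pₖ = aₖpₖ₋₁ + pₖ₋₂, qₖ = aₖqₖ₋₁ + qₖ₋₂ (with p₋₁=1, p₋₂=0, q₋₁=0, q₋₂=1):
  k=0: a=19, p=19, q=1
  k=1: a=16, p=305, q=16
  k=2: a=17, p=5204, q=273

5204/273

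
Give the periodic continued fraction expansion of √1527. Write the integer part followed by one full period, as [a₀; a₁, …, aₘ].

a₀ = ⌊√1527⌋ = 39.
With m₀=0, d₀=1 and mₖ₊₁ = dₖaₖ − mₖ, dₖ₊₁ = (n − mₖ₊₁²)/dₖ, aₖ₊₁ = ⌊(a₀+mₖ₊₁)/dₖ₊₁⌋:
  k=1: m=39, d=6, a=13
  k=2: m=39, d=1, a=78
d=1 and a=2a₀=78 at k=2, so the next step gives (m, d) = (39, 6) again — its k=1 value — and the period has length 2.

[39; 13, 78]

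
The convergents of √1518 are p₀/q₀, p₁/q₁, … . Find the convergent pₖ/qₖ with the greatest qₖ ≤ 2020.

77962/2001

√1518 = [38; 1, 24, 1, 76, …] (period length 4).
Convergents:
  p_0/q_0 = 38/1
  p_1/q_1 = 39/1
  p_2/q_2 = 974/25
  p_3/q_3 = 1013/26
  p_4/q_4 = 77962/2001
  p_5/q_5 = 78975/2027
q_4 = 2001 ≤ 2020 < 2027 = q_5, so the answer is 77962/2001.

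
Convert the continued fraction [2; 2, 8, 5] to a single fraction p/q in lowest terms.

215/87

Fold from the inside: start with 5/1.
  8 + 1/5 = 41/5
  2 + 5/41 = 87/41
  2 + 41/87 = 215/87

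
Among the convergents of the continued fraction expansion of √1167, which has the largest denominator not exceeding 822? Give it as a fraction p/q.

√1167 = [34; 6, 5, 11, 5, 6, 68, …] (period length 6).
Convergents:
  p_0/q_0 = 34/1
  p_1/q_1 = 205/6
  p_2/q_2 = 1059/31
  p_3/q_3 = 11854/347
  p_4/q_4 = 60329/1766
q_3 = 347 ≤ 822 < 1766 = q_4, so the answer is 11854/347.

11854/347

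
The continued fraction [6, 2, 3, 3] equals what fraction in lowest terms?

Fold from the inside: start with 3/1.
  3 + 1/3 = 10/3
  2 + 3/10 = 23/10
  6 + 10/23 = 148/23

148/23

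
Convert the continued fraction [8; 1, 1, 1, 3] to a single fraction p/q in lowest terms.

Using pₖ = aₖpₖ₋₁ + pₖ₋₂ and qₖ = aₖqₖ₋₁ + qₖ₋₂:
  k=0: a=8, p=8, q=1
  k=1: a=1, p=9, q=1
  k=2: a=1, p=17, q=2
  k=3: a=1, p=26, q=3
  k=4: a=3, p=95, q=11

95/11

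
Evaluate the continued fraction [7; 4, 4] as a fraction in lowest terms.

Using pₖ = aₖpₖ₋₁ + pₖ₋₂ and qₖ = aₖqₖ₋₁ + qₖ₋₂:
  k=0: a=7, p=7, q=1
  k=1: a=4, p=29, q=4
  k=2: a=4, p=123, q=17

123/17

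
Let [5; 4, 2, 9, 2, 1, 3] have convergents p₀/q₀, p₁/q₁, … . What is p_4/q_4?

Using pₖ = aₖpₖ₋₁ + pₖ₋₂, qₖ = aₖqₖ₋₁ + qₖ₋₂ (with p₋₁=1, p₋₂=0, q₋₁=0, q₋₂=1):
  k=0: a=5, p=5, q=1
  k=1: a=4, p=21, q=4
  k=2: a=2, p=47, q=9
  k=3: a=9, p=444, q=85
  k=4: a=2, p=935, q=179

935/179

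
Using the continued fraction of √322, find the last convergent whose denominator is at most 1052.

11610/647

√322 = [17; 1, 16, 1, 34, …] (period length 4).
Convergents:
  p_0/q_0 = 17/1
  p_1/q_1 = 18/1
  p_2/q_2 = 305/17
  p_3/q_3 = 323/18
  p_4/q_4 = 11287/629
  p_5/q_5 = 11610/647
  p_6/q_6 = 197047/10981
q_5 = 647 ≤ 1052 < 10981 = q_6, so the answer is 11610/647.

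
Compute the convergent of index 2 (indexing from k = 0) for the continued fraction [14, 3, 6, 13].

Using pₖ = aₖpₖ₋₁ + pₖ₋₂, qₖ = aₖqₖ₋₁ + qₖ₋₂ (with p₋₁=1, p₋₂=0, q₋₁=0, q₋₂=1):
  k=0: a=14, p=14, q=1
  k=1: a=3, p=43, q=3
  k=2: a=6, p=272, q=19

272/19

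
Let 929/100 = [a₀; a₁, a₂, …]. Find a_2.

929 = 9·100 + 29   →  a_0 = 9
100 = 3·29 + 13   →  a_1 = 3
29 = 2·13 + 3   →  a_2 = 2

2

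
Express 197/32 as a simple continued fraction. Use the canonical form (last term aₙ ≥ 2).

197 = 6·32 + 5
32 = 6·5 + 2
5 = 2·2 + 1
2 = 2·1 + 0  (stop)
So 197/32 = [6; 6, 2, 2].

[6; 6, 2, 2]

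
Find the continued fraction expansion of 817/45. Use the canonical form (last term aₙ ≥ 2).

817 = 18*45 + 7
45 = 6*7 + 3
7 = 2*3 + 1
3 = 3*1 + 0  (stop)
So 817/45 = [18; 6, 2, 3].

[18; 6, 2, 3]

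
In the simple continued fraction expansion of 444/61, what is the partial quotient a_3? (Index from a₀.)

444 = 7·61 + 17   →  a_0 = 7
61 = 3·17 + 10   →  a_1 = 3
17 = 1·10 + 7   →  a_2 = 1
10 = 1·7 + 3   →  a_3 = 1

1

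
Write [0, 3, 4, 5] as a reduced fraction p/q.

21/68

Fold from the inside: start with 5/1.
  4 + 1/5 = 21/5
  3 + 5/21 = 68/21
  0 + 21/68 = 21/68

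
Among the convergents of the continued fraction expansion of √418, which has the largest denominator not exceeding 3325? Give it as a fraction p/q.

33857/1656

√418 = [20; 2, 4, 20, 4, 2, 40, …] (period length 6).
Convergents:
  p_0/q_0 = 20/1
  p_1/q_1 = 41/2
  p_2/q_2 = 184/9
  p_3/q_3 = 3721/182
  p_4/q_4 = 15068/737
  p_5/q_5 = 33857/1656
  p_6/q_6 = 1369348/66977
q_5 = 1656 ≤ 3325 < 66977 = q_6, so the answer is 33857/1656.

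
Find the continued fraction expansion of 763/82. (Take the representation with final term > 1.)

[9; 3, 3, 1, 1, 3]

763 = 9×82 + 25
82 = 3×25 + 7
25 = 3×7 + 4
7 = 1×4 + 3
4 = 1×3 + 1
3 = 3×1 + 0  (stop)
So 763/82 = [9; 3, 3, 1, 1, 3].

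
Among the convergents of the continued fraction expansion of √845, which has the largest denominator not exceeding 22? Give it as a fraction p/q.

436/15

√845 = [29; 14, 1, 1, 14, 58, …] (period length 5).
Convergents:
  p_0/q_0 = 29/1
  p_1/q_1 = 407/14
  p_2/q_2 = 436/15
  p_3/q_3 = 843/29
q_2 = 15 ≤ 22 < 29 = q_3, so the answer is 436/15.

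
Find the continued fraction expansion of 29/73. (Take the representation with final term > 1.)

[0; 2, 1, 1, 14]

29 = 0*73 + 29
73 = 2*29 + 15
29 = 1*15 + 14
15 = 1*14 + 1
14 = 14*1 + 0  (stop)
So 29/73 = [0; 2, 1, 1, 14].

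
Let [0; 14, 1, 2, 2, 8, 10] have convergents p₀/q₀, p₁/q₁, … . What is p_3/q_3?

3/44

Using pₖ = aₖpₖ₋₁ + pₖ₋₂, qₖ = aₖqₖ₋₁ + qₖ₋₂ (with p₋₁=1, p₋₂=0, q₋₁=0, q₋₂=1):
  k=0: a=0, p=0, q=1
  k=1: a=14, p=1, q=14
  k=2: a=1, p=1, q=15
  k=3: a=2, p=3, q=44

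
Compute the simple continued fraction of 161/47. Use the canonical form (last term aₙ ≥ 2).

[3; 2, 2, 1, 6]

161 = 3·47 + 20
47 = 2·20 + 7
20 = 2·7 + 6
7 = 1·6 + 1
6 = 6·1 + 0  (stop)
So 161/47 = [3; 2, 2, 1, 6].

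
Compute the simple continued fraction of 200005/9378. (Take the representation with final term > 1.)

[21; 3, 17, 3, 19, 3]

200005 = 21×9378 + 3067
9378 = 3×3067 + 177
3067 = 17×177 + 58
177 = 3×58 + 3
58 = 19×3 + 1
3 = 3×1 + 0  (stop)
So 200005/9378 = [21; 3, 17, 3, 19, 3].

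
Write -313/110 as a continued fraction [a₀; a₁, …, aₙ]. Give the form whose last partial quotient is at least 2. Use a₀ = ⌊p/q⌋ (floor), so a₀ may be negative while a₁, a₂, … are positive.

[-3; 6, 2, 8]

-313 = -3·110 + 17
110 = 6·17 + 8
17 = 2·8 + 1
8 = 8·1 + 0  (stop)
So -313/110 = [-3; 6, 2, 8].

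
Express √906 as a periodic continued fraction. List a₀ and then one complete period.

[30; 10, 60]

a₀ = ⌊√906⌋ = 30.
With m₀=0, d₀=1 and mₖ₊₁ = dₖaₖ − mₖ, dₖ₊₁ = (n − mₖ₊₁²)/dₖ, aₖ₊₁ = ⌊(a₀+mₖ₊₁)/dₖ₊₁⌋:
  k=1: m=30, d=6, a=10
  k=2: m=30, d=1, a=60
d=1 and a=2a₀=60 at k=2, so the next step gives (m, d) = (30, 6) again — its k=1 value — and the period has length 2.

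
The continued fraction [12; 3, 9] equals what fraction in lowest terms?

345/28

Fold from the inside: start with 9/1.
  3 + 1/9 = 28/9
  12 + 9/28 = 345/28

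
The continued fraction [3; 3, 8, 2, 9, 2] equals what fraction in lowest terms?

3510/1057

Using pₖ = aₖpₖ₋₁ + pₖ₋₂ and qₖ = aₖqₖ₋₁ + qₖ₋₂:
  k=0: a=3, p=3, q=1
  k=1: a=3, p=10, q=3
  k=2: a=8, p=83, q=25
  k=3: a=2, p=176, q=53
  k=4: a=9, p=1667, q=502
  k=5: a=2, p=3510, q=1057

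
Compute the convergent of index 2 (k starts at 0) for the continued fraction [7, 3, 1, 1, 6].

Using pₖ = aₖpₖ₋₁ + pₖ₋₂, qₖ = aₖqₖ₋₁ + qₖ₋₂ (with p₋₁=1, p₋₂=0, q₋₁=0, q₋₂=1):
  k=0: a=7, p=7, q=1
  k=1: a=3, p=22, q=3
  k=2: a=1, p=29, q=4

29/4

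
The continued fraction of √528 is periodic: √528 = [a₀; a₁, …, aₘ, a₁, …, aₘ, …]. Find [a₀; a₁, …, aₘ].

a₀ = ⌊√528⌋ = 22.
With m₀=0, d₀=1 and mₖ₊₁ = dₖaₖ − mₖ, dₖ₊₁ = (n − mₖ₊₁²)/dₖ, aₖ₊₁ = ⌊(a₀+mₖ₊₁)/dₖ₊₁⌋:
  k=1: m=22, d=44, a=1
  k=2: m=22, d=1, a=44
d=1 and a=2a₀=44 at k=2, so the next step gives (m, d) = (22, 44) again — its k=1 value — and the period has length 2.

[22; 1, 44]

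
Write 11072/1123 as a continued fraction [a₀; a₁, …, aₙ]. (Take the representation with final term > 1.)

[9; 1, 6, 9, 3, 2, 2]

11072 = 9·1123 + 965
1123 = 1·965 + 158
965 = 6·158 + 17
158 = 9·17 + 5
17 = 3·5 + 2
5 = 2·2 + 1
2 = 2·1 + 0  (stop)
So 11072/1123 = [9; 1, 6, 9, 3, 2, 2].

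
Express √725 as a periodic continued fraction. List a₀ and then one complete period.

[26; 1, 12, 2, 12, 1, 52]

a₀ = ⌊√725⌋ = 26.
With m₀=0, d₀=1 and mₖ₊₁ = dₖaₖ − mₖ, dₖ₊₁ = (n − mₖ₊₁²)/dₖ, aₖ₊₁ = ⌊(a₀+mₖ₊₁)/dₖ₊₁⌋:
  k=1: m=26, d=49, a=1
  k=2: m=23, d=4, a=12
  k=3: m=25, d=25, a=2
  k=4: m=25, d=4, a=12
  k=5: m=23, d=49, a=1
  k=6: m=26, d=1, a=52
d=1 and a=2a₀=52 at k=6, so the next step gives (m, d) = (26, 49) again — its k=1 value — and the period has length 6.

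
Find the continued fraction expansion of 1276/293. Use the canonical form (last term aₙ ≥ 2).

1276 = 4*293 + 104
293 = 2*104 + 85
104 = 1*85 + 19
85 = 4*19 + 9
19 = 2*9 + 1
9 = 9*1 + 0  (stop)
So 1276/293 = [4; 2, 1, 4, 2, 9].

[4; 2, 1, 4, 2, 9]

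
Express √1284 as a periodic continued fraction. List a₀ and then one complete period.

a₀ = ⌊√1284⌋ = 35.
With m₀=0, d₀=1 and mₖ₊₁ = dₖaₖ − mₖ, dₖ₊₁ = (n − mₖ₊₁²)/dₖ, aₖ₊₁ = ⌊(a₀+mₖ₊₁)/dₖ₊₁⌋:
  k=1: m=35, d=59, a=1
  k=2: m=24, d=12, a=4
  k=3: m=24, d=59, a=1
  k=4: m=35, d=1, a=70
d=1 and a=2a₀=70 at k=4, so the next step gives (m, d) = (35, 59) again — its k=1 value — and the period has length 4.

[35; 1, 4, 1, 70]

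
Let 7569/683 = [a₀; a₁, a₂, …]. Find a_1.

12

7569 = 11·683 + 56   →  a_0 = 11
683 = 12·56 + 11   →  a_1 = 12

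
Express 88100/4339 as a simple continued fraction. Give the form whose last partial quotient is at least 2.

88100 = 20*4339 + 1320
4339 = 3*1320 + 379
1320 = 3*379 + 183
379 = 2*183 + 13
183 = 14*13 + 1
13 = 13*1 + 0  (stop)
So 88100/4339 = [20; 3, 3, 2, 14, 13].

[20; 3, 3, 2, 14, 13]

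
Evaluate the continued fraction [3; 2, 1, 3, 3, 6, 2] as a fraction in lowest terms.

Fold from the inside: start with 2/1.
  6 + 1/2 = 13/2
  3 + 2/13 = 41/13
  3 + 13/41 = 136/41
  1 + 41/136 = 177/136
  2 + 136/177 = 490/177
  3 + 177/490 = 1647/490

1647/490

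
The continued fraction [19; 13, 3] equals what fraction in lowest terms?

763/40

Using pₖ = aₖpₖ₋₁ + pₖ₋₂ and qₖ = aₖqₖ₋₁ + qₖ₋₂:
  k=0: a=19, p=19, q=1
  k=1: a=13, p=248, q=13
  k=2: a=3, p=763, q=40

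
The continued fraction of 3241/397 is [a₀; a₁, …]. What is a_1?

3241 = 8·397 + 65   →  a_0 = 8
397 = 6·65 + 7   →  a_1 = 6

6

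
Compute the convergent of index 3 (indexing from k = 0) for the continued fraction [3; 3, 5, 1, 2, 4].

63/19

Using pₖ = aₖpₖ₋₁ + pₖ₋₂, qₖ = aₖqₖ₋₁ + qₖ₋₂ (with p₋₁=1, p₋₂=0, q₋₁=0, q₋₂=1):
  k=0: a=3, p=3, q=1
  k=1: a=3, p=10, q=3
  k=2: a=5, p=53, q=16
  k=3: a=1, p=63, q=19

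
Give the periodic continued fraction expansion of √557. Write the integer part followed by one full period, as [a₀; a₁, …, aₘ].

[23; 1, 1, 1, 1, 46]

a₀ = ⌊√557⌋ = 23.
With m₀=0, d₀=1 and mₖ₊₁ = dₖaₖ − mₖ, dₖ₊₁ = (n − mₖ₊₁²)/dₖ, aₖ₊₁ = ⌊(a₀+mₖ₊₁)/dₖ₊₁⌋:
  k=1: m=23, d=28, a=1
  k=2: m=5, d=19, a=1
  k=3: m=14, d=19, a=1
  k=4: m=5, d=28, a=1
  k=5: m=23, d=1, a=46
d=1 and a=2a₀=46 at k=5, so the next step gives (m, d) = (23, 28) again — its k=1 value — and the period has length 5.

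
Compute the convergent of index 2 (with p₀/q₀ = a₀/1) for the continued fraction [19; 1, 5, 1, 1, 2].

Using pₖ = aₖpₖ₋₁ + pₖ₋₂, qₖ = aₖqₖ₋₁ + qₖ₋₂ (with p₋₁=1, p₋₂=0, q₋₁=0, q₋₂=1):
  k=0: a=19, p=19, q=1
  k=1: a=1, p=20, q=1
  k=2: a=5, p=119, q=6

119/6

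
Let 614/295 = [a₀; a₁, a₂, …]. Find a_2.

3

614 = 2·295 + 24   →  a_0 = 2
295 = 12·24 + 7   →  a_1 = 12
24 = 3·7 + 3   →  a_2 = 3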